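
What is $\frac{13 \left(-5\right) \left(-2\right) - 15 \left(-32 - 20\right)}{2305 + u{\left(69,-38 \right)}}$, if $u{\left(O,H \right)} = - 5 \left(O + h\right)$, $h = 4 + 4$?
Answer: $\frac{91}{192} \approx 0.47396$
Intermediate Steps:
$h = 8$
$u{\left(O,H \right)} = -40 - 5 O$ ($u{\left(O,H \right)} = - 5 \left(O + 8\right) = - 5 \left(8 + O\right) = -40 - 5 O$)
$\frac{13 \left(-5\right) \left(-2\right) - 15 \left(-32 - 20\right)}{2305 + u{\left(69,-38 \right)}} = \frac{13 \left(-5\right) \left(-2\right) - 15 \left(-32 - 20\right)}{2305 - 385} = \frac{\left(-65\right) \left(-2\right) - -780}{2305 - 385} = \frac{130 + 780}{2305 - 385} = \frac{910}{1920} = 910 \cdot \frac{1}{1920} = \frac{91}{192}$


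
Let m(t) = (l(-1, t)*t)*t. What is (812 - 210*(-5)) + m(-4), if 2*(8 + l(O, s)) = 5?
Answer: 1774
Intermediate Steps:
l(O, s) = -11/2 (l(O, s) = -8 + (½)*5 = -8 + 5/2 = -11/2)
m(t) = -11*t²/2 (m(t) = (-11*t/2)*t = -11*t²/2)
(812 - 210*(-5)) + m(-4) = (812 - 210*(-5)) - 11/2*(-4)² = (812 + 1050) - 11/2*16 = 1862 - 88 = 1774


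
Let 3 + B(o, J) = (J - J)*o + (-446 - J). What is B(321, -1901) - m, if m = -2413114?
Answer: 2414566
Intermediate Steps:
B(o, J) = -449 - J (B(o, J) = -3 + ((J - J)*o + (-446 - J)) = -3 + (0*o + (-446 - J)) = -3 + (0 + (-446 - J)) = -3 + (-446 - J) = -449 - J)
B(321, -1901) - m = (-449 - 1*(-1901)) - 1*(-2413114) = (-449 + 1901) + 2413114 = 1452 + 2413114 = 2414566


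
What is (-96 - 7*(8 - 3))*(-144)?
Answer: 18864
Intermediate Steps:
(-96 - 7*(8 - 3))*(-144) = (-96 - 7*5)*(-144) = (-96 - 35)*(-144) = -131*(-144) = 18864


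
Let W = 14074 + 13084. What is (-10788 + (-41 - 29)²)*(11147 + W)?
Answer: -225539840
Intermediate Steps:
W = 27158
(-10788 + (-41 - 29)²)*(11147 + W) = (-10788 + (-41 - 29)²)*(11147 + 27158) = (-10788 + (-70)²)*38305 = (-10788 + 4900)*38305 = -5888*38305 = -225539840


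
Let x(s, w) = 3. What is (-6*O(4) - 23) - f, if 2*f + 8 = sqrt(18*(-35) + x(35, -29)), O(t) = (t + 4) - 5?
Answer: -37 - I*sqrt(627)/2 ≈ -37.0 - 12.52*I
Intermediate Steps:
O(t) = -1 + t (O(t) = (4 + t) - 5 = -1 + t)
f = -4 + I*sqrt(627)/2 (f = -4 + sqrt(18*(-35) + 3)/2 = -4 + sqrt(-630 + 3)/2 = -4 + sqrt(-627)/2 = -4 + (I*sqrt(627))/2 = -4 + I*sqrt(627)/2 ≈ -4.0 + 12.52*I)
(-6*O(4) - 23) - f = (-6*(-1 + 4) - 23) - (-4 + I*sqrt(627)/2) = (-6*3 - 23) + (4 - I*sqrt(627)/2) = (-18 - 23) + (4 - I*sqrt(627)/2) = -41 + (4 - I*sqrt(627)/2) = -37 - I*sqrt(627)/2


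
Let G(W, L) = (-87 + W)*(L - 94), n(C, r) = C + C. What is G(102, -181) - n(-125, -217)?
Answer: -3875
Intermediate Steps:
n(C, r) = 2*C
G(W, L) = (-94 + L)*(-87 + W) (G(W, L) = (-87 + W)*(-94 + L) = (-94 + L)*(-87 + W))
G(102, -181) - n(-125, -217) = (8178 - 94*102 - 87*(-181) - 181*102) - 2*(-125) = (8178 - 9588 + 15747 - 18462) - 1*(-250) = -4125 + 250 = -3875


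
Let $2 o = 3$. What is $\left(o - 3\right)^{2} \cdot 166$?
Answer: $\frac{747}{2} \approx 373.5$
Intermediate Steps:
$o = \frac{3}{2}$ ($o = \frac{1}{2} \cdot 3 = \frac{3}{2} \approx 1.5$)
$\left(o - 3\right)^{2} \cdot 166 = \left(\frac{3}{2} - 3\right)^{2} \cdot 166 = \left(- \frac{3}{2}\right)^{2} \cdot 166 = \frac{9}{4} \cdot 166 = \frac{747}{2}$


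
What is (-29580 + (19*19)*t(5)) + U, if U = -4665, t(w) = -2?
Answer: -34967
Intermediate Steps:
(-29580 + (19*19)*t(5)) + U = (-29580 + (19*19)*(-2)) - 4665 = (-29580 + 361*(-2)) - 4665 = (-29580 - 722) - 4665 = -30302 - 4665 = -34967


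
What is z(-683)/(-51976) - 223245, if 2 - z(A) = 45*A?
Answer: -11603412857/51976 ≈ -2.2325e+5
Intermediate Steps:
z(A) = 2 - 45*A
z(-683)/(-51976) - 223245 = (2 - 45*(-683))/(-51976) - 223245 = (2 + 30735)*(-1/51976) - 223245 = 30737*(-1/51976) - 223245 = -30737/51976 - 223245 = -11603412857/51976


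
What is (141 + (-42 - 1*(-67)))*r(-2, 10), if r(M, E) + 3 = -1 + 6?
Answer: 332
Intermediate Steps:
r(M, E) = 2 (r(M, E) = -3 + (-1 + 6) = -3 + 5 = 2)
(141 + (-42 - 1*(-67)))*r(-2, 10) = (141 + (-42 - 1*(-67)))*2 = (141 + (-42 + 67))*2 = (141 + 25)*2 = 166*2 = 332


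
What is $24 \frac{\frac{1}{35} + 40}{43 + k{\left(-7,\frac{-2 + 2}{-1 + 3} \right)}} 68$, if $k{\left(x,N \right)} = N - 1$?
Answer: $\frac{381072}{245} \approx 1555.4$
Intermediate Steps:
$k{\left(x,N \right)} = -1 + N$
$24 \frac{\frac{1}{35} + 40}{43 + k{\left(-7,\frac{-2 + 2}{-1 + 3} \right)}} 68 = 24 \frac{\frac{1}{35} + 40}{43 - \left(1 - \frac{-2 + 2}{-1 + 3}\right)} 68 = 24 \frac{\frac{1}{35} + 40}{43 - \left(1 + \frac{0}{2}\right)} 68 = 24 \frac{1401}{35 \left(43 + \left(-1 + 0 \cdot \frac{1}{2}\right)\right)} 68 = 24 \frac{1401}{35 \left(43 + \left(-1 + 0\right)\right)} 68 = 24 \frac{1401}{35 \left(43 - 1\right)} 68 = 24 \frac{1401}{35 \cdot 42} \cdot 68 = 24 \cdot \frac{1401}{35} \cdot \frac{1}{42} \cdot 68 = 24 \cdot \frac{467}{490} \cdot 68 = \frac{5604}{245} \cdot 68 = \frac{381072}{245}$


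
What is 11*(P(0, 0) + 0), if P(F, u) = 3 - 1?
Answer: 22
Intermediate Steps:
P(F, u) = 2
11*(P(0, 0) + 0) = 11*(2 + 0) = 11*2 = 22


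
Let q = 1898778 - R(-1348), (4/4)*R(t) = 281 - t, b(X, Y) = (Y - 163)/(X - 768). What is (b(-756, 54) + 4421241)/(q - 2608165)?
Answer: -6737971393/1083588384 ≈ -6.2182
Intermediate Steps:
b(X, Y) = (-163 + Y)/(-768 + X)
R(t) = 281 - t
q = 1897149 (q = 1898778 - (281 - 1*(-1348)) = 1898778 - (281 + 1348) = 1898778 - 1*1629 = 1898778 - 1629 = 1897149)
(b(-756, 54) + 4421241)/(q - 2608165) = ((-163 + 54)/(-768 - 756) + 4421241)/(1897149 - 2608165) = (-109/(-1524) + 4421241)/(-711016) = (-1/1524*(-109) + 4421241)*(-1/711016) = (109/1524 + 4421241)*(-1/711016) = (6737971393/1524)*(-1/711016) = -6737971393/1083588384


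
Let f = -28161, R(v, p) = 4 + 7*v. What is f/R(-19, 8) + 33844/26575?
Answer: 250914817/1142725 ≈ 219.58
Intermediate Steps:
f/R(-19, 8) + 33844/26575 = -28161/(4 + 7*(-19)) + 33844/26575 = -28161/(4 - 133) + 33844*(1/26575) = -28161/(-129) + 33844/26575 = -28161*(-1/129) + 33844/26575 = 9387/43 + 33844/26575 = 250914817/1142725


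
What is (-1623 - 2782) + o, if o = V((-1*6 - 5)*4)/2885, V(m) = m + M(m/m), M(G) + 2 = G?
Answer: -2541694/577 ≈ -4405.0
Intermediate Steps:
M(G) = -2 + G
V(m) = -1 + m (V(m) = m + (-2 + m/m) = m + (-2 + 1) = m - 1 = -1 + m)
o = -9/577 (o = (-1 + (-1*6 - 5)*4)/2885 = (-1 + (-6 - 5)*4)*(1/2885) = (-1 - 11*4)*(1/2885) = (-1 - 44)*(1/2885) = -45*1/2885 = -9/577 ≈ -0.015598)
(-1623 - 2782) + o = (-1623 - 2782) - 9/577 = -4405 - 9/577 = -2541694/577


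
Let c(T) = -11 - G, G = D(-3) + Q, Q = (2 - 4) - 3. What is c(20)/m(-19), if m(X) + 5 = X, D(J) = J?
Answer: ⅛ ≈ 0.12500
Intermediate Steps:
m(X) = -5 + X
Q = -5 (Q = -2 - 3 = -5)
G = -8 (G = -3 - 5 = -8)
c(T) = -3 (c(T) = -11 - 1*(-8) = -11 + 8 = -3)
c(20)/m(-19) = -3/(-5 - 19) = -3/(-24) = -3*(-1/24) = ⅛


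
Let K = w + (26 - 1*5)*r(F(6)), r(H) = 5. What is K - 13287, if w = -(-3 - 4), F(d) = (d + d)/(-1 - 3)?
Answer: -13175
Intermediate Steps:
F(d) = -d/2 (F(d) = (2*d)/(-4) = (2*d)*(-¼) = -d/2)
w = 7 (w = -1*(-7) = 7)
K = 112 (K = 7 + (26 - 1*5)*5 = 7 + (26 - 5)*5 = 7 + 21*5 = 7 + 105 = 112)
K - 13287 = 112 - 13287 = -13175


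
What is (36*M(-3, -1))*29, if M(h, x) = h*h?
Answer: 9396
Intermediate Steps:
M(h, x) = h²
(36*M(-3, -1))*29 = (36*(-3)²)*29 = (36*9)*29 = 324*29 = 9396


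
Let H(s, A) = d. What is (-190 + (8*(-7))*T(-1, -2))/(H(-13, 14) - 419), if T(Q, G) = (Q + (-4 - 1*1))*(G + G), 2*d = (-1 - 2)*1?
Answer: 3068/841 ≈ 3.6480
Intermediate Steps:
d = -3/2 (d = ((-1 - 2)*1)/2 = (-3*1)/2 = (1/2)*(-3) = -3/2 ≈ -1.5000)
H(s, A) = -3/2
T(Q, G) = 2*G*(-5 + Q) (T(Q, G) = (Q + (-4 - 1))*(2*G) = (Q - 5)*(2*G) = (-5 + Q)*(2*G) = 2*G*(-5 + Q))
(-190 + (8*(-7))*T(-1, -2))/(H(-13, 14) - 419) = (-190 + (8*(-7))*(2*(-2)*(-5 - 1)))/(-3/2 - 419) = (-190 - 112*(-2)*(-6))/(-841/2) = (-190 - 56*24)*(-2/841) = (-190 - 1344)*(-2/841) = -1534*(-2/841) = 3068/841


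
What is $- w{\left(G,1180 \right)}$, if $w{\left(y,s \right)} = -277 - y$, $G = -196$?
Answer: $81$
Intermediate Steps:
$- w{\left(G,1180 \right)} = - (-277 - -196) = - (-277 + 196) = \left(-1\right) \left(-81\right) = 81$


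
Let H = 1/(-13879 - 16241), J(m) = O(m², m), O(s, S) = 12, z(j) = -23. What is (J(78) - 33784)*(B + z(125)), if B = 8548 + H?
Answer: -2167934430557/7530 ≈ -2.8791e+8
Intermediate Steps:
J(m) = 12
H = -1/30120 (H = 1/(-30120) = -1/30120 ≈ -3.3201e-5)
B = 257465759/30120 (B = 8548 - 1/30120 = 257465759/30120 ≈ 8548.0)
(J(78) - 33784)*(B + z(125)) = (12 - 33784)*(257465759/30120 - 23) = -33772*256772999/30120 = -2167934430557/7530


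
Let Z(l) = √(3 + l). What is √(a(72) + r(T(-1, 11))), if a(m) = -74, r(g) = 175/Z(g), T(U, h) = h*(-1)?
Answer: √(-296 - 175*I*√2)/2 ≈ 3.351 - 9.2319*I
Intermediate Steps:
T(U, h) = -h
r(g) = 175/√(3 + g) (r(g) = 175/(√(3 + g)) = 175/√(3 + g))
√(a(72) + r(T(-1, 11))) = √(-74 + 175/√(3 - 1*11)) = √(-74 + 175/√(3 - 11)) = √(-74 + 175/√(-8)) = √(-74 + 175*(-I*√2/4)) = √(-74 - 175*I*√2/4)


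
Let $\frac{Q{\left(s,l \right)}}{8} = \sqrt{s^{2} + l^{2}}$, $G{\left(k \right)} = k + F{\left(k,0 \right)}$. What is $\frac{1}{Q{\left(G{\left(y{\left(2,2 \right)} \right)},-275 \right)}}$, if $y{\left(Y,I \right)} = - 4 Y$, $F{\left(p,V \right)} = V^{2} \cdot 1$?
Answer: $\frac{\sqrt{75689}}{605512} \approx 0.00045435$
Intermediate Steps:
$F{\left(p,V \right)} = V^{2}$
$G{\left(k \right)} = k$ ($G{\left(k \right)} = k + 0^{2} = k + 0 = k$)
$Q{\left(s,l \right)} = 8 \sqrt{l^{2} + s^{2}}$ ($Q{\left(s,l \right)} = 8 \sqrt{s^{2} + l^{2}} = 8 \sqrt{l^{2} + s^{2}}$)
$\frac{1}{Q{\left(G{\left(y{\left(2,2 \right)} \right)},-275 \right)}} = \frac{1}{8 \sqrt{\left(-275\right)^{2} + \left(\left(-4\right) 2\right)^{2}}} = \frac{1}{8 \sqrt{75625 + \left(-8\right)^{2}}} = \frac{1}{8 \sqrt{75625 + 64}} = \frac{1}{8 \sqrt{75689}} = \frac{\sqrt{75689}}{605512}$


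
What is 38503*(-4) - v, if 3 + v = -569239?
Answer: 415230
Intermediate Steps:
v = -569242 (v = -3 - 569239 = -569242)
38503*(-4) - v = 38503*(-4) - 1*(-569242) = -154012 + 569242 = 415230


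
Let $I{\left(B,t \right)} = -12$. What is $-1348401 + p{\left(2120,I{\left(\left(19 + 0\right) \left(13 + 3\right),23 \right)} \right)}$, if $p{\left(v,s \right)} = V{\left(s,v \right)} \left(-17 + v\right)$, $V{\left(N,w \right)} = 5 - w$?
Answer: $-5796246$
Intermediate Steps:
$p{\left(v,s \right)} = \left(-17 + v\right) \left(5 - v\right)$ ($p{\left(v,s \right)} = \left(5 - v\right) \left(-17 + v\right) = \left(-17 + v\right) \left(5 - v\right)$)
$-1348401 + p{\left(2120,I{\left(\left(19 + 0\right) \left(13 + 3\right),23 \right)} \right)} = -1348401 - \left(-17 + 2120\right) \left(-5 + 2120\right) = -1348401 - 2103 \cdot 2115 = -1348401 - 4447845 = -5796246$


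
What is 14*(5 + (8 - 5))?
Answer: 112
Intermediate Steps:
14*(5 + (8 - 5)) = 14*(5 + 3) = 14*8 = 112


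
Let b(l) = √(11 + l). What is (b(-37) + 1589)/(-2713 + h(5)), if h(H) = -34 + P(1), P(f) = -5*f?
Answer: -1589/2752 - I*√26/2752 ≈ -0.5774 - 0.0018528*I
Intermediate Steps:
h(H) = -39 (h(H) = -34 - 5*1 = -34 - 5 = -39)
(b(-37) + 1589)/(-2713 + h(5)) = (√(11 - 37) + 1589)/(-2713 - 39) = (√(-26) + 1589)/(-2752) = (I*√26 + 1589)*(-1/2752) = (1589 + I*√26)*(-1/2752) = -1589/2752 - I*√26/2752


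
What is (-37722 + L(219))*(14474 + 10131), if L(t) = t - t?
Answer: -928149810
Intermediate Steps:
L(t) = 0
(-37722 + L(219))*(14474 + 10131) = (-37722 + 0)*(14474 + 10131) = -37722*24605 = -928149810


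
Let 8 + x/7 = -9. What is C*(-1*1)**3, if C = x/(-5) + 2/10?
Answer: -24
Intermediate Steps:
x = -119 (x = -56 + 7*(-9) = -56 - 63 = -119)
C = 24 (C = -119/(-5) + 2/10 = -119*(-1/5) + 2*(1/10) = 119/5 + 1/5 = 24)
C*(-1*1)**3 = 24*(-1*1)**3 = 24*(-1)**3 = 24*(-1) = -24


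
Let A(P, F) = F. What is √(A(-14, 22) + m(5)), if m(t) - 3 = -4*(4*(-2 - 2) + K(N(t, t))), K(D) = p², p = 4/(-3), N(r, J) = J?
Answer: √737/3 ≈ 9.0493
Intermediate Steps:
p = -4/3 (p = 4*(-⅓) = -4/3 ≈ -1.3333)
K(D) = 16/9 (K(D) = (-4/3)² = 16/9)
m(t) = 539/9 (m(t) = 3 - 4*(4*(-2 - 2) + 16/9) = 3 - 4*(4*(-4) + 16/9) = 3 - 4*(-16 + 16/9) = 3 - 4*(-128/9) = 3 + 512/9 = 539/9)
√(A(-14, 22) + m(5)) = √(22 + 539/9) = √(737/9) = √737/3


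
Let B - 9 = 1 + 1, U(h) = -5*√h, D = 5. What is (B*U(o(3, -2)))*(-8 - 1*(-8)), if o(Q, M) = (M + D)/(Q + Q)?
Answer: 0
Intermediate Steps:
o(Q, M) = (5 + M)/(2*Q) (o(Q, M) = (M + 5)/(Q + Q) = (5 + M)/((2*Q)) = (5 + M)*(1/(2*Q)) = (5 + M)/(2*Q))
B = 11 (B = 9 + (1 + 1) = 9 + 2 = 11)
(B*U(o(3, -2)))*(-8 - 1*(-8)) = (11*(-5*√6*√(5 - 2)/6))*(-8 - 1*(-8)) = (11*(-5*√2/2))*(-8 + 8) = (11*(-5*√2/2))*0 = -55*√2/2*0 = 0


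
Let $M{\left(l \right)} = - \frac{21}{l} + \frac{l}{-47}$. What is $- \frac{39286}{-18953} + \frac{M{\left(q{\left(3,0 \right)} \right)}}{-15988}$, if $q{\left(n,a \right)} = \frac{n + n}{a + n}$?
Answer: $\frac{59060611815}{28483933016} \approx 2.0735$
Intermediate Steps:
$q{\left(n,a \right)} = \frac{2 n}{a + n}$
$M{\left(l \right)} = - \frac{21}{l} - \frac{l}{47}$ ($M{\left(l \right)} = - \frac{21}{l} + l \left(- \frac{1}{47}\right) = - \frac{21}{l} - \frac{l}{47}$)
$- \frac{39286}{-18953} + \frac{M{\left(q{\left(3,0 \right)} \right)}}{-15988} = - \frac{39286}{-18953} + \frac{- \frac{21}{2 \cdot 3 \frac{1}{0 + 3}} - \frac{2 \cdot 3 \frac{1}{0 + 3}}{47}}{-15988} = \left(-39286\right) \left(- \frac{1}{18953}\right) + \left(- \frac{21}{2 \cdot 3 \cdot \frac{1}{3}} - \frac{2 \cdot 3 \cdot \frac{1}{3}}{47}\right) \left(- \frac{1}{15988}\right) = \frac{39286}{18953} + \left(- \frac{21}{2 \cdot 3 \cdot \frac{1}{3}} - \frac{2 \cdot 3 \cdot \frac{1}{3}}{47}\right) \left(- \frac{1}{15988}\right) = \frac{39286}{18953} + \left(- \frac{21}{2} - \frac{2}{47}\right) \left(- \frac{1}{15988}\right) = \frac{39286}{18953} - - \frac{991}{1502872} = \frac{39286}{18953} + \frac{991}{1502872} = \frac{59060611815}{28483933016}$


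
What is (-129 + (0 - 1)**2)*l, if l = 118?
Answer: -15104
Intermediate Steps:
(-129 + (0 - 1)**2)*l = (-129 + (0 - 1)**2)*118 = (-129 + (-1)**2)*118 = (-129 + 1)*118 = -128*118 = -15104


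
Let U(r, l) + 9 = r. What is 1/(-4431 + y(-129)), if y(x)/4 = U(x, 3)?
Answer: -1/4983 ≈ -0.00020068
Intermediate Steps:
U(r, l) = -9 + r
y(x) = -36 + 4*x (y(x) = 4*(-9 + x) = -36 + 4*x)
1/(-4431 + y(-129)) = 1/(-4431 + (-36 + 4*(-129))) = 1/(-4431 + (-36 - 516)) = 1/(-4431 - 552) = 1/(-4983) = -1/4983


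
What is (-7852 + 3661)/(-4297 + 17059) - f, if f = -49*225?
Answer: 46898953/4254 ≈ 11025.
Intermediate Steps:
f = -11025
(-7852 + 3661)/(-4297 + 17059) - f = (-7852 + 3661)/(-4297 + 17059) - 1*(-11025) = -4191/12762 + 11025 = -4191*1/12762 + 11025 = -1397/4254 + 11025 = 46898953/4254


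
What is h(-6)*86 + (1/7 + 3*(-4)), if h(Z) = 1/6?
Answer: 52/21 ≈ 2.4762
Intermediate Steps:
h(Z) = ⅙
h(-6)*86 + (1/7 + 3*(-4)) = (⅙)*86 + (1/7 + 3*(-4)) = 43/3 + (⅐ - 12) = 43/3 - 83/7 = 52/21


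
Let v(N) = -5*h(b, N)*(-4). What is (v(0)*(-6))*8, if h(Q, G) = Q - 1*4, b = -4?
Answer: 7680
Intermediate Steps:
h(Q, G) = -4 + Q (h(Q, G) = Q - 4 = -4 + Q)
v(N) = -160 (v(N) = -5*(-4 - 4)*(-4) = -5*(-8)*(-4) = 40*(-4) = -160)
(v(0)*(-6))*8 = -160*(-6)*8 = 960*8 = 7680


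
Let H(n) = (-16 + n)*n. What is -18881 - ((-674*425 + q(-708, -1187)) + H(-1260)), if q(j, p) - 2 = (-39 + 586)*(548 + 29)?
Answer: -1655812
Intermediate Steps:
q(j, p) = 315621 (q(j, p) = 2 + (-39 + 586)*(548 + 29) = 2 + 547*577 = 2 + 315619 = 315621)
H(n) = n*(-16 + n)
-18881 - ((-674*425 + q(-708, -1187)) + H(-1260)) = -18881 - ((-674*425 + 315621) - 1260*(-16 - 1260)) = -18881 - ((-286450 + 315621) - 1260*(-1276)) = -18881 - (29171 + 1607760) = -18881 - 1*1636931 = -18881 - 1636931 = -1655812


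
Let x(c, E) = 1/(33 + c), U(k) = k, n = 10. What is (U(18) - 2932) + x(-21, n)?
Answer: -34967/12 ≈ -2913.9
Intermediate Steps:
(U(18) - 2932) + x(-21, n) = (18 - 2932) + 1/(33 - 21) = -2914 + 1/12 = -34967/12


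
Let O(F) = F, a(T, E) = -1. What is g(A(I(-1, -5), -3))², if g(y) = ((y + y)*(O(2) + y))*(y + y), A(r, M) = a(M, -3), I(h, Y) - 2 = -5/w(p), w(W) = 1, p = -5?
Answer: 16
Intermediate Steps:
I(h, Y) = -3 (I(h, Y) = 2 - 5/1 = 2 - 5*1 = 2 - 5 = -3)
A(r, M) = -1
g(y) = 4*y²*(2 + y) (g(y) = ((y + y)*(2 + y))*(y + y) = ((2*y)*(2 + y))*(2*y) = (2*y*(2 + y))*(2*y) = 4*y²*(2 + y))
g(A(I(-1, -5), -3))² = (4*(-1)²*(2 - 1))² = (4*1*1)² = 4² = 16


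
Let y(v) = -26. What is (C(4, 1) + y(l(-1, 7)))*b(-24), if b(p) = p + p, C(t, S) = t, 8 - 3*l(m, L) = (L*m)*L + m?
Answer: 1056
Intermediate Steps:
l(m, L) = 8/3 - m/3 - m*L**2/3 (l(m, L) = 8/3 - ((L*m)*L + m)/3 = 8/3 - (m*L**2 + m)/3 = 8/3 - (m + m*L**2)/3 = 8/3 + (-m/3 - m*L**2/3) = 8/3 - m/3 - m*L**2/3)
b(p) = 2*p
(C(4, 1) + y(l(-1, 7)))*b(-24) = (4 - 26)*(2*(-24)) = -22*(-48) = 1056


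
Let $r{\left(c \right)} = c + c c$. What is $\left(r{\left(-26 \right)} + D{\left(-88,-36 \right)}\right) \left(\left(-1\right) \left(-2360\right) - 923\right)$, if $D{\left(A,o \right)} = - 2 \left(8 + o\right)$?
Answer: $1014522$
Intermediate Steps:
$D{\left(A,o \right)} = -16 - 2 o$
$r{\left(c \right)} = c + c^{2}$
$\left(r{\left(-26 \right)} + D{\left(-88,-36 \right)}\right) \left(\left(-1\right) \left(-2360\right) - 923\right) = \left(- 26 \left(1 - 26\right) - -56\right) \left(\left(-1\right) \left(-2360\right) - 923\right) = \left(\left(-26\right) \left(-25\right) + \left(-16 + 72\right)\right) \left(2360 - 923\right) = \left(650 + 56\right) 1437 = 706 \cdot 1437 = 1014522$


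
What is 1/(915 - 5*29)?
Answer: 1/770 ≈ 0.0012987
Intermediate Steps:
1/(915 - 5*29) = 1/(915 - 145) = 1/770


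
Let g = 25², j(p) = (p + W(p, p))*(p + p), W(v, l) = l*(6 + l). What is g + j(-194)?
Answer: -14075239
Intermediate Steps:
j(p) = 2*p*(p + p*(6 + p)) (j(p) = (p + p*(6 + p))*(p + p) = (p + p*(6 + p))*(2*p) = 2*p*(p + p*(6 + p)))
g = 625
g + j(-194) = 625 + 2*(-194)²*(7 - 194) = 625 + 2*37636*(-187) = 625 - 14075864 = -14075239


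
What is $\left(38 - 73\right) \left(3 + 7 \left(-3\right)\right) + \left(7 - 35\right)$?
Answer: $602$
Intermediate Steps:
$\left(38 - 73\right) \left(3 + 7 \left(-3\right)\right) + \left(7 - 35\right) = - 35 \left(3 - 21\right) + \left(7 - 35\right) = \left(-35\right) \left(-18\right) - 28 = 630 - 28 = 602$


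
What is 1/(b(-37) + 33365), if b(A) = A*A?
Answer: 1/34734 ≈ 2.8790e-5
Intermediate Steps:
b(A) = A²
1/(b(-37) + 33365) = 1/((-37)² + 33365) = 1/(1369 + 33365) = 1/34734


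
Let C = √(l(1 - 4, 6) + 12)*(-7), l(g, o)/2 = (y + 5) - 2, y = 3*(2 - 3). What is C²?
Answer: 588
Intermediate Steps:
y = -3 (y = 3*(-1) = -3)
l(g, o) = 0 (l(g, o) = 2*((-3 + 5) - 2) = 2*(2 - 2) = 2*0 = 0)
C = -14*√3 (C = √(0 + 12)*(-7) = √12*(-7) = (2*√3)*(-7) = -14*√3 ≈ -24.249)
C² = (-14*√3)² = 588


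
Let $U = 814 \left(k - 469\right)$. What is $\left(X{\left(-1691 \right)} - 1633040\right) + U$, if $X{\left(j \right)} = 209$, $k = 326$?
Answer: $-1749233$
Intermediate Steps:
$U = -116402$ ($U = 814 \left(326 - 469\right) = 814 \left(-143\right) = -116402$)
$\left(X{\left(-1691 \right)} - 1633040\right) + U = \left(209 - 1633040\right) - 116402 = -1632831 - 116402 = -1749233$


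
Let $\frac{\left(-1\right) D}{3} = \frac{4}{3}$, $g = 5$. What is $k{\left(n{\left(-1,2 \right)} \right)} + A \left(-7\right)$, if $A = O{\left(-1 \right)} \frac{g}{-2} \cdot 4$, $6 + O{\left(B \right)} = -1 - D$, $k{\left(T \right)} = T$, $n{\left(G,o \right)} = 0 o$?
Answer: $-210$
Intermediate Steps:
$n{\left(G,o \right)} = 0$
$D = -4$ ($D = - 3 \cdot \frac{4}{3} = - 3 \cdot 4 \cdot \frac{1}{3} = \left(-3\right) \frac{4}{3} = -4$)
$O{\left(B \right)} = -3$ ($O{\left(B \right)} = -6 - -3 = -6 + \left(-1 + 4\right) = -6 + 3 = -3$)
$A = 30$ ($A = - 3 \frac{5}{-2} \cdot 4 = - 3 \cdot 5 \left(- \frac{1}{2}\right) 4 = \left(-3\right) \left(- \frac{5}{2}\right) 4 = \frac{15}{2} \cdot 4 = 30$)
$k{\left(n{\left(-1,2 \right)} \right)} + A \left(-7\right) = 0 + 30 \left(-7\right) = 0 - 210 = -210$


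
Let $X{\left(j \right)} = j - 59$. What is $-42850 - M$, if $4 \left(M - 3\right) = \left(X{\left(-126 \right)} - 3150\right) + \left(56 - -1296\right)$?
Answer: $- \frac{169429}{4} \approx -42357.0$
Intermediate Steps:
$X{\left(j \right)} = -59 + j$
$M = - \frac{1971}{4}$ ($M = 3 + \frac{\left(\left(-59 - 126\right) - 3150\right) + \left(56 - -1296\right)}{4} = 3 + \frac{\left(-185 - 3150\right) + \left(56 + 1296\right)}{4} = 3 + \frac{-3335 + 1352}{4} = 3 + \frac{1}{4} \left(-1983\right) = 3 - \frac{1983}{4} = - \frac{1971}{4} \approx -492.75$)
$-42850 - M = -42850 - - \frac{1971}{4} = -42850 + \frac{1971}{4} = - \frac{169429}{4}$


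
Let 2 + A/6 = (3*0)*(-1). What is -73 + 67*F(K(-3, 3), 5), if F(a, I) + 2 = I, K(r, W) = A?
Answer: 128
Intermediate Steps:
A = -12 (A = -12 + 6*((3*0)*(-1)) = -12 + 6*(0*(-1)) = -12 + 6*0 = -12 + 0 = -12)
K(r, W) = -12
F(a, I) = -2 + I
-73 + 67*F(K(-3, 3), 5) = -73 + 67*(-2 + 5) = -73 + 67*3 = -73 + 201 = 128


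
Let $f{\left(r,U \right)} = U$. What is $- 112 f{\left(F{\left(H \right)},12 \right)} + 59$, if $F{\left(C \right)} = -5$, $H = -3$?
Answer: $-1285$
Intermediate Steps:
$- 112 f{\left(F{\left(H \right)},12 \right)} + 59 = \left(-112\right) 12 + 59 = -1344 + 59 = -1285$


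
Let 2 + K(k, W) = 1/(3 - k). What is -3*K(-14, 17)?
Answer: 99/17 ≈ 5.8235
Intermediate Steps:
K(k, W) = -2 + 1/(3 - k)
-3*K(-14, 17) = -3*(5 - 2*(-14))/(-3 - 14) = -3*(5 + 28)/(-17) = -(-3)*33/17 = -3*(-33/17) = 99/17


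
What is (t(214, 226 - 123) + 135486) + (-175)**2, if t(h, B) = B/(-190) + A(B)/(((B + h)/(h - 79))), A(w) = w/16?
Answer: 80039984007/481840 ≈ 1.6611e+5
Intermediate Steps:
A(w) = w/16 (A(w) = w*(1/16) = w/16)
t(h, B) = -B/190 + B*(-79 + h)/(16*(B + h)) (t(h, B) = B/(-190) + (B/16)/(((B + h)/(h - 79))) = B*(-1/190) + (B/16)/(((B + h)/(-79 + h))) = -B/190 + (B/16)/(((B + h)/(-79 + h))) = -B/190 + (B/16)*((-79 + h)/(B + h)) = -B/190 + B*(-79 + h)/(16*(B + h)))
(t(214, 226 - 123) + 135486) + (-175)**2 = ((226 - 123)*(-7505 - 8*(226 - 123) + 87*214)/(1520*((226 - 123) + 214)) + 135486) + (-175)**2 = ((1/1520)*103*(-7505 - 8*103 + 18618)/(103 + 214) + 135486) + 30625 = ((1/1520)*103*(-7505 - 824 + 18618)/317 + 135486) + 30625 = ((1/1520)*103*(1/317)*10289 + 135486) + 30625 = (1059767/481840 + 135486) + 30625 = 65283634007/481840 + 30625 = 80039984007/481840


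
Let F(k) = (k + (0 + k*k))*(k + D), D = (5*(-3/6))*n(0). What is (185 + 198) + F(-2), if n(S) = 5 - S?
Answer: 354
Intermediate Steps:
D = -25/2 (D = (5*(-3/6))*(5 - 1*0) = (5*(-3*1/6))*(5 + 0) = (5*(-1/2))*5 = -5/2*5 = -25/2 ≈ -12.500)
F(k) = (-25/2 + k)*(k + k**2) (F(k) = (k + (0 + k*k))*(k - 25/2) = (k + (0 + k**2))*(-25/2 + k) = (k + k**2)*(-25/2 + k) = (-25/2 + k)*(k + k**2))
(185 + 198) + F(-2) = (185 + 198) + (1/2)*(-2)*(-25 - 23*(-2) + 2*(-2)**2) = 383 + (1/2)*(-2)*(-25 + 46 + 2*4) = 383 + (1/2)*(-2)*(-25 + 46 + 8) = 383 + (1/2)*(-2)*29 = 383 - 29 = 354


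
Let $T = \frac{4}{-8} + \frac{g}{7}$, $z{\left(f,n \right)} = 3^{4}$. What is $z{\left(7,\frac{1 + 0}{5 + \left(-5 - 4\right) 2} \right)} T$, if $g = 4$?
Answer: $\frac{81}{14} \approx 5.7857$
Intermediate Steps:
$z{\left(f,n \right)} = 81$
$T = \frac{1}{14}$ ($T = \frac{4}{-8} + \frac{4}{7} = 4 \left(- \frac{1}{8}\right) + 4 \cdot \frac{1}{7} = - \frac{1}{2} + \frac{4}{7} = \frac{1}{14} \approx 0.071429$)
$z{\left(7,\frac{1 + 0}{5 + \left(-5 - 4\right) 2} \right)} T = 81 \cdot \frac{1}{14} = \frac{81}{14}$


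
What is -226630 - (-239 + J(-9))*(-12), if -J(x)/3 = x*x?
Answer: -232414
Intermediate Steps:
J(x) = -3*x² (J(x) = -3*x*x = -3*x²)
-226630 - (-239 + J(-9))*(-12) = -226630 - (-239 - 3*(-9)²)*(-12) = -226630 - (-239 - 3*81)*(-12) = -226630 - (-239 - 243)*(-12) = -226630 - (-482)*(-12) = -226630 - 1*5784 = -226630 - 5784 = -232414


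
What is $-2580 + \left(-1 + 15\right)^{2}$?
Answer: $-2384$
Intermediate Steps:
$-2580 + \left(-1 + 15\right)^{2} = -2580 + 14^{2} = -2580 + 196 = -2384$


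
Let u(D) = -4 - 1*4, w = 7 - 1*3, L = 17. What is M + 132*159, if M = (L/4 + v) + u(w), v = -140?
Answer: 83377/4 ≈ 20844.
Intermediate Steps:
w = 4 (w = 7 - 3 = 4)
u(D) = -8 (u(D) = -4 - 4 = -8)
M = -575/4 (M = (17/4 - 140) - 8 = -543/4 - 8 = -575/4 ≈ -143.75)
M + 132*159 = -575/4 + 132*159 = -575/4 + 20988 = 83377/4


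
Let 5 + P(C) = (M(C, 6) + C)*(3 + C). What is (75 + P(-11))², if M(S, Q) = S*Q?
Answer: 470596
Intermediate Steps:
M(S, Q) = Q*S
P(C) = -5 + 7*C*(3 + C) (P(C) = -5 + (6*C + C)*(3 + C) = -5 + (7*C)*(3 + C) = -5 + 7*C*(3 + C))
(75 + P(-11))² = (75 + (-5 + 7*(-11)² + 21*(-11)))² = (75 + (-5 + 7*121 - 231))² = (75 + (-5 + 847 - 231))² = (75 + 611)² = 686² = 470596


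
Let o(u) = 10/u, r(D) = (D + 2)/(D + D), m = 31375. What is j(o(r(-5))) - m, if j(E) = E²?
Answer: -272375/9 ≈ -30264.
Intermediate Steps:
r(D) = (2 + D)/(2*D) (r(D) = (2 + D)/((2*D)) = (2 + D)*(1/(2*D)) = (2 + D)/(2*D))
j(o(r(-5))) - m = (10/(((½)*(2 - 5)/(-5))))² - 1*31375 = (10/(((½)*(-⅕)*(-3))))² - 31375 = (10/(3/10))² - 31375 = (10*(10/3))² - 31375 = (100/3)² - 31375 = 10000/9 - 31375 = -272375/9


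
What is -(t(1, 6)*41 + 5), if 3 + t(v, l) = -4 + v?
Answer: 241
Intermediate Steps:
t(v, l) = -7 + v (t(v, l) = -3 + (-4 + v) = -7 + v)
-(t(1, 6)*41 + 5) = -((-7 + 1)*41 + 5) = -(-6*41 + 5) = -(-246 + 5) = -1*(-241) = 241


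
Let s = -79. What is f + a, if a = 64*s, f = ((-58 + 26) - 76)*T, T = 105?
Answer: -16396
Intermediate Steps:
f = -11340 (f = ((-58 + 26) - 76)*105 = (-32 - 76)*105 = -108*105 = -11340)
a = -5056 (a = 64*(-79) = -5056)
f + a = -11340 - 5056 = -16396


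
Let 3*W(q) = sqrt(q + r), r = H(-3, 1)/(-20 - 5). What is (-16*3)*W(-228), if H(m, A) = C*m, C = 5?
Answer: -16*I*sqrt(5685)/5 ≈ -241.28*I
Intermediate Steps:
H(m, A) = 5*m
r = 3/5 (r = (5*(-3))/(-20 - 5) = -15/(-25) = -1/25*(-15) = 3/5 ≈ 0.60000)
W(q) = sqrt(3/5 + q)/3 (W(q) = sqrt(q + 3/5)/3 = sqrt(3/5 + q)/3)
(-16*3)*W(-228) = (-16*3)*(sqrt(15 + 25*(-228))/15) = -16*sqrt(15 - 5700)/5 = -16*sqrt(-5685)/5 = -16*I*sqrt(5685)/5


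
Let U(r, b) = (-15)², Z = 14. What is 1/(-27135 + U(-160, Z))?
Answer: -1/26910 ≈ -3.7161e-5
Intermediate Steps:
U(r, b) = 225
1/(-27135 + U(-160, Z)) = 1/(-27135 + 225) = 1/(-26910) = -1/26910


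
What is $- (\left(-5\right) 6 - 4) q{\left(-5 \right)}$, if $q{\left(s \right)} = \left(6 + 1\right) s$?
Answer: $-1190$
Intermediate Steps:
$q{\left(s \right)} = 7 s$
$- (\left(-5\right) 6 - 4) q{\left(-5 \right)} = - (\left(-5\right) 6 - 4) 7 \left(-5\right) = - (-30 - 4) \left(-35\right) = \left(-1\right) \left(-34\right) \left(-35\right) = 34 \left(-35\right) = -1190$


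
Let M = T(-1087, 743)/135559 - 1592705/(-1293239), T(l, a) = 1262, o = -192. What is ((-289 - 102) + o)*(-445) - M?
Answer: 45481380463830722/175310185601 ≈ 2.5943e+5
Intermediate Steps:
M = 217537564713/175310185601 (M = 1262/135559 - 1592705/(-1293239) = 1262*(1/135559) - 1592705*(-1/1293239) = 1262/135559 + 1592705/1293239 = 217537564713/175310185601 ≈ 1.2409)
((-289 - 102) + o)*(-445) - M = ((-289 - 102) - 192)*(-445) - 1*217537564713/175310185601 = (-391 - 192)*(-445) - 217537564713/175310185601 = -583*(-445) - 217537564713/175310185601 = 259435 - 217537564713/175310185601 = 45481380463830722/175310185601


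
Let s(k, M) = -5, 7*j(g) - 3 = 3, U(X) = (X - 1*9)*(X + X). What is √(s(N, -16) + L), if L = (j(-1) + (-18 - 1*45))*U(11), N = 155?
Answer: 5*I*√5369/7 ≈ 52.338*I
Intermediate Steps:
U(X) = 2*X*(-9 + X) (U(X) = (X - 9)*(2*X) = (-9 + X)*(2*X) = 2*X*(-9 + X))
j(g) = 6/7 (j(g) = 3/7 + (⅐)*3 = 3/7 + 3/7 = 6/7)
L = -19140/7 (L = (6/7 + (-18 - 1*45))*(2*11*(-9 + 11)) = (6/7 + (-18 - 45))*(2*11*2) = (6/7 - 63)*44 = -435/7*44 = -19140/7 ≈ -2734.3)
√(s(N, -16) + L) = √(-5 - 19140/7) = √(-19175/7) = 5*I*√5369/7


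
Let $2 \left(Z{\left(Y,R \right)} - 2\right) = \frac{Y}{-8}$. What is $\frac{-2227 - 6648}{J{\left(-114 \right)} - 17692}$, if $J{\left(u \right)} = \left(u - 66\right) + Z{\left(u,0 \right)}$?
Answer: $\frac{71000}{142903} \approx 0.49684$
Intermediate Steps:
$Z{\left(Y,R \right)} = 2 - \frac{Y}{16}$ ($Z{\left(Y,R \right)} = 2 + \frac{Y \frac{1}{-8}}{2} = 2 + \frac{Y \left(- \frac{1}{8}\right)}{2} = 2 + \frac{\left(- \frac{1}{8}\right) Y}{2} = 2 - \frac{Y}{16}$)
$J{\left(u \right)} = -64 + \frac{15 u}{16}$ ($J{\left(u \right)} = \left(u - 66\right) - \left(-2 + \frac{u}{16}\right) = \left(-66 + u\right) - \left(-2 + \frac{u}{16}\right) = -64 + \frac{15 u}{16}$)
$\frac{-2227 - 6648}{J{\left(-114 \right)} - 17692} = \frac{-2227 - 6648}{\left(-64 + \frac{15}{16} \left(-114\right)\right) - 17692} = - \frac{8875}{\left(-64 - \frac{855}{8}\right) - 17692} = - \frac{8875}{- \frac{1367}{8} - 17692} = - \frac{8875}{- \frac{142903}{8}} = \left(-8875\right) \left(- \frac{8}{142903}\right) = \frac{71000}{142903}$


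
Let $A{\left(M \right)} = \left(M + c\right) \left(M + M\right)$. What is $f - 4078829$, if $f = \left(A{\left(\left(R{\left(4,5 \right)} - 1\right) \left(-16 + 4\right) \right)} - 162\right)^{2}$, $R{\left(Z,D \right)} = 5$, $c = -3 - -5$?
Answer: $14017687$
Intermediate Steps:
$c = 2$ ($c = -3 + 5 = 2$)
$A{\left(M \right)} = 2 M \left(2 + M\right)$ ($A{\left(M \right)} = \left(M + 2\right) \left(M + M\right) = \left(2 + M\right) 2 M = 2 M \left(2 + M\right)$)
$f = 18096516$ ($f = \left(2 \left(5 - 1\right) \left(-16 + 4\right) \left(2 + \left(5 - 1\right) \left(-16 + 4\right)\right) - 162\right)^{2} = \left(2 \cdot 4 \left(-12\right) \left(2 + 4 \left(-12\right)\right) - 162\right)^{2} = \left(2 \left(-48\right) \left(2 - 48\right) - 162\right)^{2} = \left(2 \left(-48\right) \left(-46\right) - 162\right)^{2} = \left(4416 - 162\right)^{2} = 4254^{2} = 18096516$)
$f - 4078829 = 18096516 - 4078829 = 14017687$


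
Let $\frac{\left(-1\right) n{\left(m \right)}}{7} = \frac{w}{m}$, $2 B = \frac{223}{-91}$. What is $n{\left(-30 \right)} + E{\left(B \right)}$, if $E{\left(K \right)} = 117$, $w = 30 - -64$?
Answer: $\frac{2084}{15} \approx 138.93$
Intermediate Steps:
$w = 94$ ($w = 30 + 64 = 94$)
$B = - \frac{223}{182}$ ($B = \frac{223 \frac{1}{-91}}{2} = \frac{223 \left(- \frac{1}{91}\right)}{2} = \frac{1}{2} \left(- \frac{223}{91}\right) = - \frac{223}{182} \approx -1.2253$)
$n{\left(m \right)} = - \frac{658}{m}$ ($n{\left(m \right)} = - 7 \frac{94}{m} = - \frac{658}{m}$)
$n{\left(-30 \right)} + E{\left(B \right)} = - \frac{658}{-30} + 117 = \left(-658\right) \left(- \frac{1}{30}\right) + 117 = \frac{329}{15} + 117 = \frac{2084}{15}$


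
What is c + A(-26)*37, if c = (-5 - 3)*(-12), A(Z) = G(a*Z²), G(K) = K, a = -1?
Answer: -24916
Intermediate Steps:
A(Z) = -Z²
c = 96 (c = -8*(-12) = 96)
c + A(-26)*37 = 96 - 1*(-26)²*37 = 96 - 1*676*37 = 96 - 676*37 = 96 - 25012 = -24916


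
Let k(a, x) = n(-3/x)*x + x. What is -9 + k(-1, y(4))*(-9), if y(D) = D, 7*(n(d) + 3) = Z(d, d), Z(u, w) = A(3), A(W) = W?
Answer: 333/7 ≈ 47.571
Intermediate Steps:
Z(u, w) = 3
n(d) = -18/7 (n(d) = -3 + (1/7)*3 = -3 + 3/7 = -18/7)
k(a, x) = -11*x/7 (k(a, x) = -18*x/7 + x = -11*x/7)
-9 + k(-1, y(4))*(-9) = -9 - 11/7*4*(-9) = -9 - 44/7*(-9) = -9 + 396/7 = 333/7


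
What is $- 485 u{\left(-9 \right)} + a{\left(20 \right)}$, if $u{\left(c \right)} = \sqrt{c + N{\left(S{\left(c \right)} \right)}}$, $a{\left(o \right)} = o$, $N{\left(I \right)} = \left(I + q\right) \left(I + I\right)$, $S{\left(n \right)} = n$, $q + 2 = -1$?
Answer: $20 - 1455 \sqrt{23} \approx -6957.9$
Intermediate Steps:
$q = -3$ ($q = -2 - 1 = -3$)
$N{\left(I \right)} = 2 I \left(-3 + I\right)$ ($N{\left(I \right)} = \left(I - 3\right) \left(I + I\right) = \left(-3 + I\right) 2 I = 2 I \left(-3 + I\right)$)
$u{\left(c \right)} = \sqrt{c + 2 c \left(-3 + c\right)}$
$- 485 u{\left(-9 \right)} + a{\left(20 \right)} = - 485 \sqrt{- 9 \left(-5 + 2 \left(-9\right)\right)} + 20 = - 485 \sqrt{- 9 \left(-5 - 18\right)} + 20 = - 485 \sqrt{\left(-9\right) \left(-23\right)} + 20 = - 485 \sqrt{207} + 20 = - 485 \cdot 3 \sqrt{23} + 20 = - 1455 \sqrt{23} + 20 = 20 - 1455 \sqrt{23}$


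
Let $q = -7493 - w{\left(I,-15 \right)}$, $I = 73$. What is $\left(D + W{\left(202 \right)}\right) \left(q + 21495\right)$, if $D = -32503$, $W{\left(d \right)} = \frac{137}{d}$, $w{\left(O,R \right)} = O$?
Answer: $- \frac{91450417701}{202} \approx -4.5272 \cdot 10^{8}$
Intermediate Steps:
$q = -7566$ ($q = -7493 - 73 = -7566$)
$\left(D + W{\left(202 \right)}\right) \left(q + 21495\right) = \left(-32503 + \frac{137}{202}\right) \left(-7566 + 21495\right) = \left(-32503 + 137 \cdot \frac{1}{202}\right) 13929 = \left(-32503 + \frac{137}{202}\right) 13929 = \left(- \frac{6565469}{202}\right) 13929 = - \frac{91450417701}{202}$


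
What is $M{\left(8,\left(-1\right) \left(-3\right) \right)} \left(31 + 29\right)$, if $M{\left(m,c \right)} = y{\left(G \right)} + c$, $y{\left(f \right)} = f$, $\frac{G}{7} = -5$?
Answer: $-1920$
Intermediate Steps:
$G = -35$ ($G = 7 \left(-5\right) = -35$)
$M{\left(m,c \right)} = -35 + c$
$M{\left(8,\left(-1\right) \left(-3\right) \right)} \left(31 + 29\right) = \left(-35 - -3\right) \left(31 + 29\right) = \left(-35 + 3\right) 60 = \left(-32\right) 60 = -1920$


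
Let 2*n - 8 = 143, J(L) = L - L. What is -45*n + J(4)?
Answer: -6795/2 ≈ -3397.5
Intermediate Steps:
J(L) = 0
n = 151/2 (n = 4 + (1/2)*143 = 4 + 143/2 = 151/2 ≈ 75.500)
-45*n + J(4) = -45*151/2 + 0 = -6795/2 + 0 = -6795/2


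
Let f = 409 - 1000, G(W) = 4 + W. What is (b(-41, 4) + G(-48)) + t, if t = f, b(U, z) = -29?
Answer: -664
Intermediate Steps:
f = -591
t = -591
(b(-41, 4) + G(-48)) + t = (-29 + (4 - 48)) - 591 = (-29 - 44) - 591 = -73 - 591 = -664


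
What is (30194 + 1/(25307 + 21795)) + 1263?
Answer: 1481687615/47102 ≈ 31457.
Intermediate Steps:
(30194 + 1/(25307 + 21795)) + 1263 = (30194 + 1/47102) + 1263 = 1422197789/47102 + 1263 = 1481687615/47102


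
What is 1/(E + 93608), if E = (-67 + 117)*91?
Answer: 1/98158 ≈ 1.0188e-5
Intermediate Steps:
E = 4550 (E = 50*91 = 4550)
1/(E + 93608) = 1/(4550 + 93608) = 1/98158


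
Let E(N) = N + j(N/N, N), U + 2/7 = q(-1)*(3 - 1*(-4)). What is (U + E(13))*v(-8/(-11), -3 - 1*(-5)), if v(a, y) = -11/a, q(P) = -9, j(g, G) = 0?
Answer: 5324/7 ≈ 760.57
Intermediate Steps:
U = -443/7 (U = -2/7 - 9*(3 - 1*(-4)) = -2/7 - 9*(3 + 4) = -2/7 - 9*7 = -2/7 - 63 = -443/7 ≈ -63.286)
E(N) = N (E(N) = N + 0 = N)
(U + E(13))*v(-8/(-11), -3 - 1*(-5)) = (-443/7 + 13)*(-11/((-8/(-11)))) = -(-3872)/(7*((-8*(-1/11)))) = -(-3872)/(7*8/11) = -(-3872)*11/(7*8) = -352/7*(-121/8) = 5324/7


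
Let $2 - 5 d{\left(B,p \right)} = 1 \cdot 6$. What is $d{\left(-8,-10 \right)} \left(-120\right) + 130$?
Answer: $226$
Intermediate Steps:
$d{\left(B,p \right)} = - \frac{4}{5}$ ($d{\left(B,p \right)} = \frac{2}{5} - \frac{1 \cdot 6}{5} = \frac{2}{5} - \frac{6}{5} = - \frac{4}{5}$)
$d{\left(-8,-10 \right)} \left(-120\right) + 130 = \left(- \frac{4}{5}\right) \left(-120\right) + 130 = 96 + 130 = 226$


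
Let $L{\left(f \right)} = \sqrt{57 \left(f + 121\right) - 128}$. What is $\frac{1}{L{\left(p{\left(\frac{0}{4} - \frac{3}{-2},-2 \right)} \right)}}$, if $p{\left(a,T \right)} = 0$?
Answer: $\frac{\sqrt{6769}}{6769} \approx 0.012155$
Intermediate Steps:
$L{\left(f \right)} = \sqrt{6769 + 57 f}$ ($L{\left(f \right)} = \sqrt{57 \left(121 + f\right) - 128} = \sqrt{\left(6897 + 57 f\right) - 128} = \sqrt{6769 + 57 f}$)
$\frac{1}{L{\left(p{\left(\frac{0}{4} - \frac{3}{-2},-2 \right)} \right)}} = \frac{1}{\sqrt{6769 + 57 \cdot 0}} = \frac{1}{\sqrt{6769 + 0}} = \frac{1}{\sqrt{6769}} = \frac{\sqrt{6769}}{6769}$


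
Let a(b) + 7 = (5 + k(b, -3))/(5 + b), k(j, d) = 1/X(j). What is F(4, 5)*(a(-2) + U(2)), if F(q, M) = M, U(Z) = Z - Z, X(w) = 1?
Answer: -25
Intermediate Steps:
U(Z) = 0
k(j, d) = 1 (k(j, d) = 1/1 = 1)
a(b) = -7 + 6/(5 + b) (a(b) = -7 + (5 + 1)/(5 + b) = -7 + 6/(5 + b))
F(4, 5)*(a(-2) + U(2)) = 5*((-29 - 7*(-2))/(5 - 2) + 0) = 5*((-29 + 14)/3 + 0) = 5*((⅓)*(-15) + 0) = 5*(-5 + 0) = 5*(-5) = -25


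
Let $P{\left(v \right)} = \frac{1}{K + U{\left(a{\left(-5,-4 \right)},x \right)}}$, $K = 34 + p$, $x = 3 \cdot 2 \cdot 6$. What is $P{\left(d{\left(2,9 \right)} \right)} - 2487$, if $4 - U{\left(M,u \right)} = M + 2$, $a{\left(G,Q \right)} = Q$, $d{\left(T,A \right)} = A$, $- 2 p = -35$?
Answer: $- \frac{286003}{115} \approx -2487.0$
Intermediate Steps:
$p = \frac{35}{2}$ ($p = \left(- \frac{1}{2}\right) \left(-35\right) = \frac{35}{2} \approx 17.5$)
$x = 36$ ($x = 6 \cdot 6 = 36$)
$U{\left(M,u \right)} = 2 - M$ ($U{\left(M,u \right)} = 4 - \left(M + 2\right) = 4 - \left(2 + M\right) = 2 - M$)
$K = \frac{103}{2}$ ($K = 34 + \frac{35}{2} = \frac{103}{2} \approx 51.5$)
$P{\left(v \right)} = \frac{2}{115}$ ($P{\left(v \right)} = \frac{1}{\frac{103}{2} + \left(2 - -4\right)} = \frac{1}{\frac{103}{2} + \left(2 + 4\right)} = \frac{1}{\frac{103}{2} + 6} = \frac{1}{\frac{115}{2}} = \frac{2}{115}$)
$P{\left(d{\left(2,9 \right)} \right)} - 2487 = \frac{2}{115} - 2487 = - \frac{286003}{115}$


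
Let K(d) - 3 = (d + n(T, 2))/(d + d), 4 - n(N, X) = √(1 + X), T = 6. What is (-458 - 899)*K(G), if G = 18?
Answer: -88205/18 + 1357*√3/36 ≈ -4835.0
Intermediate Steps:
n(N, X) = 4 - √(1 + X)
K(d) = 3 + (4 + d - √3)/(2*d) (K(d) = 3 + (d + (4 - √(1 + 2)))/(d + d) = 3 + (d + (4 - √3))/((2*d)) = 3 + (4 + d - √3)*(1/(2*d)) = 3 + (4 + d - √3)/(2*d))
(-458 - 899)*K(G) = (-458 - 899)*((½)*(4 - √3 + 7*18)/18) = -1357*(4 - √3 + 126)/(2*18) = -1357*(130 - √3)/(2*18) = -1357*(65/18 - √3/36) = -88205/18 + 1357*√3/36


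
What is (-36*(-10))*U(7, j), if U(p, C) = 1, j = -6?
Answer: 360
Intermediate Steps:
(-36*(-10))*U(7, j) = -36*(-10)*1 = 360*1 = 360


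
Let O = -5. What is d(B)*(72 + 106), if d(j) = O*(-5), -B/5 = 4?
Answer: 4450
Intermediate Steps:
B = -20 (B = -5*4 = -20)
d(j) = 25 (d(j) = -5*(-5) = 25)
d(B)*(72 + 106) = 25*(72 + 106) = 25*178 = 4450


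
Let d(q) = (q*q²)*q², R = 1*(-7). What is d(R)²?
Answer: 282475249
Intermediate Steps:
R = -7
d(q) = q⁵ (d(q) = q³*q² = q⁵)
d(R)² = ((-7)⁵)² = (-16807)² = 282475249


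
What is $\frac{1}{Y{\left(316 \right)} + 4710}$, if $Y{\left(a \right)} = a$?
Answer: $\frac{1}{5026} \approx 0.00019897$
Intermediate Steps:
$\frac{1}{Y{\left(316 \right)} + 4710} = \frac{1}{316 + 4710} = \frac{1}{5026}$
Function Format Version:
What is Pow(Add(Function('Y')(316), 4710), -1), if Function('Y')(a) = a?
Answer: Rational(1, 5026) ≈ 0.00019897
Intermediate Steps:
Pow(Add(Function('Y')(316), 4710), -1) = Pow(Add(316, 4710), -1) = Pow(5026, -1) = Rational(1, 5026)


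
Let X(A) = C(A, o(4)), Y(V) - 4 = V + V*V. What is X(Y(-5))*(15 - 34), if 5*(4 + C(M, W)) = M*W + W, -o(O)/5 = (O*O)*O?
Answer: 30476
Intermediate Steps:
Y(V) = 4 + V + V² (Y(V) = 4 + (V + V*V) = 4 + (V + V²) = 4 + V + V²)
o(O) = -5*O³ (o(O) = -5*O*O*O = -5*O²*O = -5*O³)
C(M, W) = -4 + W/5 + M*W/5 (C(M, W) = -4 + (M*W + W)/5 = -4 + (W + M*W)/5 = -4 + (W/5 + M*W/5) = -4 + W/5 + M*W/5)
X(A) = -68 - 64*A (X(A) = -4 + (-5*4³)/5 + A*(-5*4³)/5 = -4 + (-5*64)/5 + A*(-5*64)/5 = -4 + (⅕)*(-320) + (⅕)*A*(-320) = -4 - 64 - 64*A = -68 - 64*A)
X(Y(-5))*(15 - 34) = (-68 - 64*(4 - 5 + (-5)²))*(15 - 34) = (-68 - 64*(4 - 5 + 25))*(-19) = (-68 - 64*24)*(-19) = (-68 - 1536)*(-19) = -1604*(-19) = 30476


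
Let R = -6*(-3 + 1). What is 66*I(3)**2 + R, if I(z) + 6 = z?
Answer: 606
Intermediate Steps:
I(z) = -6 + z
R = 12 (R = -6*(-2) = 12)
66*I(3)**2 + R = 66*(-6 + 3)**2 + 12 = 66*(-3)**2 + 12 = 66*9 + 12 = 594 + 12 = 606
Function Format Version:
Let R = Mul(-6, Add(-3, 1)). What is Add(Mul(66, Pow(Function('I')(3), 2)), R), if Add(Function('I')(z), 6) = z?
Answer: 606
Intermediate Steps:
Function('I')(z) = Add(-6, z)
R = 12 (R = Mul(-6, -2) = 12)
Add(Mul(66, Pow(Function('I')(3), 2)), R) = Add(Mul(66, Pow(Add(-6, 3), 2)), 12) = Add(Mul(66, Pow(-3, 2)), 12) = Add(Mul(66, 9), 12) = Add(594, 12) = 606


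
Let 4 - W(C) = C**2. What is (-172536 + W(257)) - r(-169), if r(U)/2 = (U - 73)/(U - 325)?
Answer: -58929749/247 ≈ -2.3858e+5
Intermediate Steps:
W(C) = 4 - C**2
r(U) = 2*(-73 + U)/(-325 + U) (r(U) = 2*((U - 73)/(U - 325)) = 2*((-73 + U)/(-325 + U)) = 2*(-73 + U)/(-325 + U))
(-172536 + W(257)) - r(-169) = (-172536 + (4 - 1*257**2)) - 2*(-73 - 169)/(-325 - 169) = (-172536 + (4 - 1*66049)) - 2*(-242)/(-494) = (-172536 + (4 - 66049)) - 2*(-1)*(-242)/494 = (-172536 - 66045) - 1*242/247 = -238581 - 242/247 = -58929749/247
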